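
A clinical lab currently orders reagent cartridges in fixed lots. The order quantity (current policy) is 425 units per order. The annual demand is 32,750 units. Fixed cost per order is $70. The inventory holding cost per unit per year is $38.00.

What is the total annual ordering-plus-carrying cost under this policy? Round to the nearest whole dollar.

$13,469

Orders/yr = 32,750/425 = 77.059; ordering cost = 77.059 × $70 = $5,394.12
Average inventory = 425/2 = 212.5; holding cost = 212.5 × $38 = $8,075.00
Total = $5,394.12 + $8,075.00 = $13,469.12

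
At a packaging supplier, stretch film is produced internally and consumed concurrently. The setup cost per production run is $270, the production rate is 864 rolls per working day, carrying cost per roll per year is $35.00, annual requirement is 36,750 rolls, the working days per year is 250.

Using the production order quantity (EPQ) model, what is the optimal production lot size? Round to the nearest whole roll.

827 rolls

d = 36,750/250 = 147.0000 rolls/day;  effective holding cost H(1 − d/p) = 35·(1 − 147.0000/864) = 29.04514
Q* = √(2DS / H_eff) = √(2·36,750·270 / 29.04514) ≈ 826.59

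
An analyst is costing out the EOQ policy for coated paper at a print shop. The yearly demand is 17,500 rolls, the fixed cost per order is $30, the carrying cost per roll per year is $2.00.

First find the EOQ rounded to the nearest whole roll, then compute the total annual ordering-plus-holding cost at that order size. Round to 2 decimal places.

$1,449.14

EOQ = √(2DS/H) = √(2 × 17,500 × 30 / 2)
    = √(525,000.00) ≈ 724.57 → Q = 725 rolls
Annual ordering cost = (D/Q)·S = (17,500/725) × 30 = $724.14
Annual holding cost  = (Q/2)·H = (725/2) × 2 = $725.00
Total = $724.14 + $725.00 = $1,449.14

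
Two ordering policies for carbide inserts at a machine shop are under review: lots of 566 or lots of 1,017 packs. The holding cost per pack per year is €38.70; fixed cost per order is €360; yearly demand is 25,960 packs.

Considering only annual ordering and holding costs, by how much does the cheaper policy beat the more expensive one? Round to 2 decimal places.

€1,404.57

TC(Q) = (D/Q)S + (Q/2)H
TC(566) = (25,960/566)×360 + (566/2)×38.7 = €27,463.76
TC(1,017) = (25,960/1,017)×360 + (1,017/2)×38.7 = €28,868.33
|ΔTC| = |€27,463.76 − €28,868.33| = €1,404.57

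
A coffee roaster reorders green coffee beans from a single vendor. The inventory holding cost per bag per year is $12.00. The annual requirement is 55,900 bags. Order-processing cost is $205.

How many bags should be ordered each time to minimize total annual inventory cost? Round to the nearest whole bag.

1,382 bags

EOQ = √(2DS/H) = √(2 × 55,900 × 205 / 12)
    = √(1,909,916.67) ≈ 1,382.00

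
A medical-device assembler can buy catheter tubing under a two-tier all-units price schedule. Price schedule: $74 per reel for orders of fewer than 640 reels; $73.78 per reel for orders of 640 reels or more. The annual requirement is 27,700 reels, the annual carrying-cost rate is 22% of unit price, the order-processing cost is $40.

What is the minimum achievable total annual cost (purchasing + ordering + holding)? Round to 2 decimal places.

$2,050,631.36

H₁ = 22%×$74 = $16.2800;  H₂ = 22%×$73.78 = $16.2316
EOQ₁ = √(2×27,700×40/16.2800) = 368.94  (< 640, feasible at tier 1)
EOQ₂ = √(2×27,700×40/16.2316) = 369.49  (< 640 → use Q = 640 at tier-2 price)
TC(tier 1 (EOQ₁), Q≈368.9) = $2,055,806.37
TC(tier 2, Q≈640.0) = $2,050,631.36
Minimum at tier 2: $2,050,631.36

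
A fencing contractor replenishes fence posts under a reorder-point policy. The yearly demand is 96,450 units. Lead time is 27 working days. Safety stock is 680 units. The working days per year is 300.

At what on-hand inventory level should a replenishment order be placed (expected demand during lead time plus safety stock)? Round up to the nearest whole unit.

9,361 units

Daily demand d = 96,450 / 300 = 321.500 units/day
Demand during lead time = 321.500 × 27 = 8,680.50
Reorder point = 8,680.50 + 680 = 9,360.50 → round up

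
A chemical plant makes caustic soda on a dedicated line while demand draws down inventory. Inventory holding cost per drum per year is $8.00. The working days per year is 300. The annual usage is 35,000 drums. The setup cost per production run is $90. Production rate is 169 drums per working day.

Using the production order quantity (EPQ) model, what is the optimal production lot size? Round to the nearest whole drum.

1,595 drums

Daily demand d = 35,000/300 = 116.667; p = 169; 1 − d/p = 0.30966
EPQ = √(2DS / (H(1 − d/p)))
    = √(2 × 35,000 × 90 / (8 × 0.30966)) ≈ 1,594.70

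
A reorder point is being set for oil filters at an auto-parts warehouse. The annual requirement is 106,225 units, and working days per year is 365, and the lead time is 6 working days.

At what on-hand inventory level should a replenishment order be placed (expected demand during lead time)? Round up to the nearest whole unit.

Daily demand d = 106,225 / 365 = 291.027 units/day
Demand during lead time = 291.027 × 6 = 1,746.16
Reorder point = 1,746.16 → round up

1,747 units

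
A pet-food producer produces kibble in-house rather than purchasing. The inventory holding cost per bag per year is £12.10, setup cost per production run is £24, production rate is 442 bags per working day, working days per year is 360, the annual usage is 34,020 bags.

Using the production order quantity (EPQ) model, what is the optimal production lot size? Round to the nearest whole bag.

414 bags

Daily demand d = 34,020/360 = 94.500; p = 442; 1 − d/p = 0.78620
EPQ = √(2DS / (H(1 − d/p)))
    = √(2 × 34,020 × 24 / (12.1 × 0.78620)) ≈ 414.31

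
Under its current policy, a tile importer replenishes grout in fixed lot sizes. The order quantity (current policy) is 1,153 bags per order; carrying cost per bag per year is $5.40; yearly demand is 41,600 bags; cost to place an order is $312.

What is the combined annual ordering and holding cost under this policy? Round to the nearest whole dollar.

Annual ordering cost = (D/Q)·S = (41,600/1,153) × 312 = $11,256.90
Annual holding cost  = (Q/2)·H = (1,153/2) × 5.4 = $3,113.10
Total = $11,256.90 + $3,113.10 = $14,370.00

$14,370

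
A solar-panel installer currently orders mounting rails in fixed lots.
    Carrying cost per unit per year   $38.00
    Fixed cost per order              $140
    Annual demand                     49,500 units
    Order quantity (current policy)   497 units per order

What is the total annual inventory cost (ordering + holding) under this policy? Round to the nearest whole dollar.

$23,387

Annual ordering cost = (D/Q)·S = (49,500/497) × 140 = $13,943.66
Annual holding cost  = (Q/2)·H = (497/2) × 38 = $9,443.00
Total = $13,943.66 + $9,443.00 = $23,386.66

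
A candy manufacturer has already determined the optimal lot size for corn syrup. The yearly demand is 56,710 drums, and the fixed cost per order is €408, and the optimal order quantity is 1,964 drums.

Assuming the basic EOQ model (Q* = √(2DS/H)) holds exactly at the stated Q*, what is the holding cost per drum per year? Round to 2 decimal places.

€12.00

From Q* = √(2DS/H) ⇒ Q*² = 2DS/H.
H = 2DS / Q² = 2 × 56,710 × 408 / 1,964² = 11.9968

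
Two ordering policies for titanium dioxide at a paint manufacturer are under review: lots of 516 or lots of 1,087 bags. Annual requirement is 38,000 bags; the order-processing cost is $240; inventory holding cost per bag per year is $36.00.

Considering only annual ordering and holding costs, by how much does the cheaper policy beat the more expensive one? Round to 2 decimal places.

TC(Q) = (D/Q)S + (Q/2)H
TC(516) = (38,000/516)×240 + (516/2)×36 = $26,962.42
TC(1,087) = (38,000/1,087)×240 + (1,087/2)×36 = $27,956.06
Cheaper: Q = 516.  Difference = $993.65

$993.65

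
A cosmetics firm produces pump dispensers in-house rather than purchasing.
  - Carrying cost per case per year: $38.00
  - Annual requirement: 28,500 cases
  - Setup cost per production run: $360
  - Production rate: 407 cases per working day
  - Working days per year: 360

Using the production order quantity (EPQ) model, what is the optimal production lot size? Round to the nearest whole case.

819 cases

d = 28,500/360 = 79.1667 cases/day;  effective holding cost H(1 − d/p) = 38·(1 − 79.1667/407) = 30.60852
Q* = √(2DS / H_eff) = √(2·28,500·360 / 30.60852) ≈ 818.78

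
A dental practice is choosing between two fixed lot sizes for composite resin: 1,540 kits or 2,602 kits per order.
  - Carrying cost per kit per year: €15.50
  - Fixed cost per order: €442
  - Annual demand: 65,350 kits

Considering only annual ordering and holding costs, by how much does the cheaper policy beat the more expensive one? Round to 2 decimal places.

For each Q, cost = (D/Q)·S + (Q/2)·H.
TC(1,540) = (65,350/1,540)×442 + (1,540/2)×15.5 = €30,691.30
TC(2,602) = (65,350/2,602)×442 + (2,602/2)×15.5 = €31,266.46
|ΔTC| = |€30,691.30 − €31,266.46| = €575.16

€575.16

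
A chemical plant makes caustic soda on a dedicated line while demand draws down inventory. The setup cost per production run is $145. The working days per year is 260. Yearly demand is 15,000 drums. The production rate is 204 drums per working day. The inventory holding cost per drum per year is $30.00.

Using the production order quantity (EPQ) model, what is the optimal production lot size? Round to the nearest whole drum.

Daily demand d = 15,000/260 = 57.692; p = 204; 1 − d/p = 0.71719
EPQ = √(2DS / (H(1 − d/p)))
    = √(2 × 15,000 × 145 / (30 × 0.71719)) ≈ 449.64

450 drums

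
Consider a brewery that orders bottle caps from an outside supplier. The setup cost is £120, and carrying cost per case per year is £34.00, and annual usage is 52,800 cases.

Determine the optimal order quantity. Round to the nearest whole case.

610 cases

EOQ = √(2DS/H) = √(2 × 52,800 × 120 / 34)
    = √(372,705.88) ≈ 610.50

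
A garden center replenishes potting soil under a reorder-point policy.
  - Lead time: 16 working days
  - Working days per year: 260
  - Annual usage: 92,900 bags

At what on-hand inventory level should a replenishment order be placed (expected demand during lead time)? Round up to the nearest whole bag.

Daily demand d = 92,900 / 260 = 357.308 bags/day
Demand during lead time = 357.308 × 16 = 5,716.92
Reorder point = 5,716.92 → round up

5,717 bags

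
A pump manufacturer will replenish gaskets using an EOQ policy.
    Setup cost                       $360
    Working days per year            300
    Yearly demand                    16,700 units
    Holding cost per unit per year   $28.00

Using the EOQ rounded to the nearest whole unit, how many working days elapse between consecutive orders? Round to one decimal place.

2DS/H = 2·16,700·360/28 = 429,428.57
EOQ = √429,428.57 ≈ 655.31 → Q = 655 units
T = Q/D × 300 days = 655/16,700 × 300 = 11.766 days

11.8 days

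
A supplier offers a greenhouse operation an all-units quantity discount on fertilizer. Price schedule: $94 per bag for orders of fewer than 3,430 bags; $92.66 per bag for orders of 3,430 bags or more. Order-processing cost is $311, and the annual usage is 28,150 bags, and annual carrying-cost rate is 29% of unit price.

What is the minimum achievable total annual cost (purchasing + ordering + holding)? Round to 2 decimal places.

H₁ = 29%×$94 = $27.2600;  H₂ = 29%×$92.66 = $26.8714
EOQ₁ = √(2×28,150×311/27.2600) = 801.44  (< 3,430, feasible at tier 1)
EOQ₂ = √(2×28,150×311/26.8714) = 807.22  (< 3,430 → use Q = 3,430 at tier-2 price)
TC(tier 1 (EOQ₁), Q≈801.4) = $2,667,947.28
TC(tier 2, Q≈3,430.0) = $2,657,015.83
Minimum at tier 2: $2,657,015.83

$2,657,015.83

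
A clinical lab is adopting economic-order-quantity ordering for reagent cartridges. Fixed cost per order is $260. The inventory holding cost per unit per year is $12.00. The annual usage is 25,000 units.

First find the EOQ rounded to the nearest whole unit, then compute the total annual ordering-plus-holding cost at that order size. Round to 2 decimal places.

$12,490.00

2DS/H = 2·25,000·260/12 = 1,083,333.33
EOQ = √1,083,333.33 ≈ 1,040.83 → Q = 1,041 units
Ordering: D/Q × S = 25,000/1,041 × $260 = $6,244.00
Holding:  Q/2 × H = 1,041/2 × $12 = $6,246.00
Total = $6,244.00 + $6,246.00 = $12,490.00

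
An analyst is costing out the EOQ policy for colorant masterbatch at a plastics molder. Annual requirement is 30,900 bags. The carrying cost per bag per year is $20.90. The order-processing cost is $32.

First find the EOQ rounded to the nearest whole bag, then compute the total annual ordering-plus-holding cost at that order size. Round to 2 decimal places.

Optimal lot size Q* = (2 × 30,900 × $32 / $20.9)^½ ≈ 307.61 → Q = 308 bags
Orders/yr = 30,900/308 = 100.325; ordering cost = 100.325 × $32 = $3,210.39
Average inventory = 308/2 = 154; holding cost = 154 × $20.9 = $3,218.60
Total = $3,210.39 + $3,218.60 = $6,428.99

$6,428.99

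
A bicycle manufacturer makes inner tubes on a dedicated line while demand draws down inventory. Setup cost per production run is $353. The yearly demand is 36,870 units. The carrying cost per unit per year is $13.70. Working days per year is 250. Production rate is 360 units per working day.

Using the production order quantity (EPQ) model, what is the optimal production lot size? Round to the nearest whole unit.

Daily demand d = 36,870/250 = 147.480; p = 360; 1 − d/p = 0.59033
EPQ = √(2DS / (H(1 − d/p)))
    = √(2 × 36,870 × 353 / (13.7 × 0.59033)) ≈ 1,794.03

1,794 units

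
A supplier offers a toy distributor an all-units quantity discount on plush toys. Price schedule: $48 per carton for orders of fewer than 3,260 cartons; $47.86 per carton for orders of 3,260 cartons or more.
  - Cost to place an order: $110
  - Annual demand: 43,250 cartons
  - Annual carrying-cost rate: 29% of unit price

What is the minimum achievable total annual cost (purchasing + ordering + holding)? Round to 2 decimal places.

$2,087,508.64

H₁ = 29%×$48 = $13.9200;  H₂ = 29%×$47.86 = $13.8794
EOQ₁ = √(2×43,250×110/13.9200) = 826.77  (< 3,260, feasible at tier 1)
EOQ₂ = √(2×43,250×110/13.8794) = 827.98  (< 3,260 → use Q = 3,260 at tier-2 price)
TC(tier 1 (EOQ₁), Q≈826.8) = $2,087,508.64
TC(tier 2, Q≈3,260.0) = $2,094,027.78
Minimum at tier 1 (EOQ₁): $2,087,508.64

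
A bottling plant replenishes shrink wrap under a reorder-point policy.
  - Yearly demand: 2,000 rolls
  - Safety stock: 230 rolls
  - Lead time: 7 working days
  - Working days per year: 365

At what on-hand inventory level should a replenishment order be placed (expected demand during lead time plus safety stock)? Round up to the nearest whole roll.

Daily demand d = 2,000 / 365 = 5.479 rolls/day
Demand during lead time = 5.479 × 7 = 38.36
Reorder point = 38.36 + 230 = 268.36 → round up

269 rolls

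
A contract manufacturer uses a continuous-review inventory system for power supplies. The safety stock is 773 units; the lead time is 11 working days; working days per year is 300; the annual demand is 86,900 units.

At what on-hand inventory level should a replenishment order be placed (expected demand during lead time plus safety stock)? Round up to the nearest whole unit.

Daily demand d = 86,900 / 300 = 289.667 units/day
Demand during lead time = 289.667 × 11 = 3,186.33
Reorder point = 3,186.33 + 773 = 3,959.33 → round up

3,960 units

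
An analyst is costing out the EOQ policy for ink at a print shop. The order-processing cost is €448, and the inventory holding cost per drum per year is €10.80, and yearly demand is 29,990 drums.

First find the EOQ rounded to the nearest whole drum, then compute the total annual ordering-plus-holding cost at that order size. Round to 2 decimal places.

Q* = √(2·D·S / H) = √(2·29,990·448 / 10.8) = √2,488,059.3 ≈ 1,577.36 → Q = 1,577 drums
Ordering: D/Q × S = 29,990/1,577 × €448 = €8,519.67
Holding:  Q/2 × H = 1,577/2 × €10.8 = €8,515.80
Total = €8,519.67 + €8,515.80 = €17,035.47

€17,035.47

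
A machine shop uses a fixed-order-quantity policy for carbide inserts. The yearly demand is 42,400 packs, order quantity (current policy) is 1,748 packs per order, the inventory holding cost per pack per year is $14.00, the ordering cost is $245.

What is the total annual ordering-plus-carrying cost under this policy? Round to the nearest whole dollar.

Orders/yr = 42,400/1,748 = 24.256; ordering cost = 24.256 × $245 = $5,942.79
Average inventory = 1,748/2 = 874; holding cost = 874 × $14 = $12,236.00
Total = $5,942.79 + $12,236.00 = $18,178.79

$18,179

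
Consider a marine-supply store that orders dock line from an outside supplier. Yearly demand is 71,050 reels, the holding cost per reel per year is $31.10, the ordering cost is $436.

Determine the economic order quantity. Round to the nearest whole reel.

1,411 reels

EOQ = √(2DS/H) = √(2 × 71,050 × 436 / 31.1)
    = √(1,992,141.48) ≈ 1,411.43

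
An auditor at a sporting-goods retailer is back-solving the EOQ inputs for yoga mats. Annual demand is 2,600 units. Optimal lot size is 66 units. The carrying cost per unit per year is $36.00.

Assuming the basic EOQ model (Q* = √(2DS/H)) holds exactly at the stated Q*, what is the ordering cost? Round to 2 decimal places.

$30.16

From Q* = √(2DS/H) ⇒ Q*² = 2DS/H.
S = Q²H / (2D) = 66² × 36 / (2 × 2,600) = 30.1569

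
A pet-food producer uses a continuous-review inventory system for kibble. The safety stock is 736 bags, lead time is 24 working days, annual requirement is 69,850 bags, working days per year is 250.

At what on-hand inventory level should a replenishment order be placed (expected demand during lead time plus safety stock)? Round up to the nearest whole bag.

7,442 bags

Daily demand d = 69,850 / 250 = 279.400 bags/day
Demand during lead time = 279.400 × 24 = 6,705.60
Reorder point = 6,705.60 + 736 = 7,441.60 → round up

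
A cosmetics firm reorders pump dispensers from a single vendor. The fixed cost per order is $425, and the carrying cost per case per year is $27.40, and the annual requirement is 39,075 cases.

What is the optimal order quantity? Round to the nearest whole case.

1,101 cases

Q* = √(2·D·S / H) = √(2·39,075·425 / 27.4) = √1,212,180.7 ≈ 1,100.99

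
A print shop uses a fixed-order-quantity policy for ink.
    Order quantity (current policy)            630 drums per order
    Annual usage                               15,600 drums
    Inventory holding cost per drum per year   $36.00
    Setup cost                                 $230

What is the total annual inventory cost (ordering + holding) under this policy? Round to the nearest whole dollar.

$17,035

Orders/yr = 15,600/630 = 24.762; ordering cost = 24.762 × $230 = $5,695.24
Average inventory = 630/2 = 315; holding cost = 315 × $36 = $11,340.00
Total = $5,695.24 + $11,340.00 = $17,035.24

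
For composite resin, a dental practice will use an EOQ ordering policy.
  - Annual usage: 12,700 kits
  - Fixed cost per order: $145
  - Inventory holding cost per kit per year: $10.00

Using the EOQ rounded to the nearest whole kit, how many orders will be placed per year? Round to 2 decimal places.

Optimal lot size Q* = (2 × 12,700 × $145 / $10)^½ ≈ 606.88 → Q = 607
N = D/Q = 12,700/607 ≈ 20.923 orders/yr

20.92 orders per year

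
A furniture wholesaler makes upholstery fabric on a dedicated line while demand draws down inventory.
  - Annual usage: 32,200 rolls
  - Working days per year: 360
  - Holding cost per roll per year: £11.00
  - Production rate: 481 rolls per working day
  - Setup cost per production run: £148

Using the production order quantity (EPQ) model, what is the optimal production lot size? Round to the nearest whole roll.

d = 32,200/360 = 89.4444 rolls/day;  effective holding cost H(1 − d/p) = 11·(1 − 89.4444/481) = 8.95449
Q* = √(2DS / H_eff) = √(2·32,200·148 / 8.95449) ≈ 1,031.70

1,032 rolls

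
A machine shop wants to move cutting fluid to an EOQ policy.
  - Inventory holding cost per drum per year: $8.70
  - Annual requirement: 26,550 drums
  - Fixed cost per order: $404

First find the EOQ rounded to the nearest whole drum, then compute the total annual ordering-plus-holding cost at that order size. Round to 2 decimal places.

$13,661.47

2DS/H = 2·26,550·404/8.7 = 2,465,793.10
EOQ = √2,465,793.10 ≈ 1,570.28 → Q = 1,570 drums
Ordering: D/Q × S = 26,550/1,570 × $404 = $6,831.97
Holding:  Q/2 × H = 1,570/2 × $8.7 = $6,829.50
Total = $6,831.97 + $6,829.50 = $13,661.47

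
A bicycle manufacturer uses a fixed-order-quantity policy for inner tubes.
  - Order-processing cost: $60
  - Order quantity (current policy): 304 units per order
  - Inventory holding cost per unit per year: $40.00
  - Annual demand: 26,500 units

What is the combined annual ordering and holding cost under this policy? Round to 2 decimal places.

Orders/yr = 26,500/304 = 87.171; ordering cost = 87.171 × $60 = $5,230.26
Average inventory = 304/2 = 152; holding cost = 152 × $40 = $6,080.00
Total = $5,230.26 + $6,080.00 = $11,310.26

$11,310.26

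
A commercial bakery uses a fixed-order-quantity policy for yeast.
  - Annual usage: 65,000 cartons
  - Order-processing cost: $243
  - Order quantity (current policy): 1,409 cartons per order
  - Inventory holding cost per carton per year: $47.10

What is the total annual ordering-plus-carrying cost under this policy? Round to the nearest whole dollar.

$44,392

Orders/yr = 65,000/1,409 = 46.132; ordering cost = 46.132 × $243 = $11,210.08
Average inventory = 1,409/2 = 704.5; holding cost = 704.5 × $47.1 = $33,181.95
Total = $11,210.08 + $33,181.95 = $44,392.03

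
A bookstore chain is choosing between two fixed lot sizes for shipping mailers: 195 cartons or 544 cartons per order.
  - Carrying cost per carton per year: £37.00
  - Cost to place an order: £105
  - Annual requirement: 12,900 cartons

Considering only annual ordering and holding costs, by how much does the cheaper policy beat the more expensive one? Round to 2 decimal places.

£2,000.24

TC(Q) = (D/Q)S + (Q/2)H
TC(195) = (12,900/195)×105 + (195/2)×37 = £10,553.65
TC(544) = (12,900/544)×105 + (544/2)×37 = £12,553.89
Cheaper: Q = 195.  Difference = £2,000.24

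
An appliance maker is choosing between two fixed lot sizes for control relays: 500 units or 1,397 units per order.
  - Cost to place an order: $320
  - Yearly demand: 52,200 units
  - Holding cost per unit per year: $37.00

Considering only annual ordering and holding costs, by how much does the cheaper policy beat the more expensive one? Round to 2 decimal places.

For each Q, cost = (D/Q)·S + (Q/2)·H.
TC(500) = (52,200/500)×320 + (500/2)×37 = $42,658.00
TC(1,397) = (52,200/1,397)×320 + (1,397/2)×37 = $37,801.55
Cheaper: Q = 1,397.  Difference = $4,856.45

$4,856.45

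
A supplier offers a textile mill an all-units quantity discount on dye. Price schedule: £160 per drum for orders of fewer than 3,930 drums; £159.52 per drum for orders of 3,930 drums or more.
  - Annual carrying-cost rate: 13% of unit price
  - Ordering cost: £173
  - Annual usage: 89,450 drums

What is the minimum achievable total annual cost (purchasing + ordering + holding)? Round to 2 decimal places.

£14,313,751.00

H₁ = 13%×£160 = £20.8000;  H₂ = 13%×£159.52 = £20.7376
EOQ₁ = √(2×89,450×173/20.8000) = 1,219.82  (< 3,930, feasible at tier 1)
EOQ₂ = √(2×89,450×173/20.7376) = 1,221.66  (< 3,930 → use Q = 3,930 at tier-2 price)
TC(tier 1 (EOQ₁), Q≈1,219.8) = £14,337,372.30
TC(tier 2, Q≈3,930.0) = £14,313,751.00
Minimum at tier 2: £14,313,751.00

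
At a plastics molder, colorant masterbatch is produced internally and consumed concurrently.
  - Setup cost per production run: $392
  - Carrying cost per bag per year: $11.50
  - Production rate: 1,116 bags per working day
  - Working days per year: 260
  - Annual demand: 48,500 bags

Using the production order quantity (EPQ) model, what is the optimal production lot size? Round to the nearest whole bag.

1,992 bags

Daily demand d = 48,500/260 = 186.538; p = 1116; 1 − d/p = 0.83285
EPQ = √(2DS / (H(1 − d/p)))
    = √(2 × 48,500 × 392 / (11.5 × 0.83285)) ≈ 1,992.49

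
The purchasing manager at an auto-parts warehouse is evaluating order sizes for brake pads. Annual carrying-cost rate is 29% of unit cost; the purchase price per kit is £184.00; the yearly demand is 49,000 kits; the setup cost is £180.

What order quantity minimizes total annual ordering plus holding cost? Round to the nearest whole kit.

Carrying cost H = £184 × 29% = £53.3600/kit/yr
EOQ = √(2DS/H) = √(2 × 49,000 × 180 / 53.36)
    = √(330,584.71) ≈ 574.96

575 kits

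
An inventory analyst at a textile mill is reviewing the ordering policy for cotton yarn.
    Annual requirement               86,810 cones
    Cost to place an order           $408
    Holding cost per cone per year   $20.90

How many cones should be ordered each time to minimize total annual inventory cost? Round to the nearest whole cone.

1,841 cones

Optimal lot size Q* = (2 × 86,810 × $408 / $20.9)^½ ≈ 1,841.01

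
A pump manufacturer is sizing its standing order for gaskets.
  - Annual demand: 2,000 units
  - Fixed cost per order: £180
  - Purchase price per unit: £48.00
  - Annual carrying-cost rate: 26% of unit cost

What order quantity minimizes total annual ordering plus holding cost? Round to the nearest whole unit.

240 units

H = i·C = 0.26 × £48 = £12.4800 per unit-year
Q* = √(2·D·S / H) = √(2·2,000·180 / 12.48) = √57,692.3 ≈ 240.19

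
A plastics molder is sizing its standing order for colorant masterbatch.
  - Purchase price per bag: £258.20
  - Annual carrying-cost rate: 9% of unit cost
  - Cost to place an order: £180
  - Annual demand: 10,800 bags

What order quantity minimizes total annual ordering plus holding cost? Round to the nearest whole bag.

409 bags

Carrying cost H = £258.2 × 9% = £23.2380/bag/yr
Optimal lot size Q* = (2 × 10,800 × £180 / £23.238)^½ ≈ 409.04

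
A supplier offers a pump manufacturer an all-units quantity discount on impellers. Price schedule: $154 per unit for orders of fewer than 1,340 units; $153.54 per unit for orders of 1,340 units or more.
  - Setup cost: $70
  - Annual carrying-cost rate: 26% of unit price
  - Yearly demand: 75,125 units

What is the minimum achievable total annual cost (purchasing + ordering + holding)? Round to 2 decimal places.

H₁ = 26%×$154 = $40.0400;  H₂ = 26%×$153.54 = $39.9204
EOQ₁ = √(2×75,125×70/40.0400) = 512.52  (< 1,340, feasible at tier 1)
EOQ₂ = √(2×75,125×70/39.9204) = 513.29  (< 1,340 → use Q = 1,340 at tier-2 price)
TC(tier 1 (EOQ₁), Q≈512.5) = $11,589,771.23
TC(tier 2, Q≈1,340.0) = $11,565,363.61
Minimum at tier 2: $11,565,363.61

$11,565,363.61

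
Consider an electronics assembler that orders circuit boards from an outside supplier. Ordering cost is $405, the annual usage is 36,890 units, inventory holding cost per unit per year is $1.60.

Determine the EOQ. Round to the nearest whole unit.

4,322 units

2DS/H = 2·36,890·405/1.6 = 18,675,562.50
EOQ = √18,675,562.50 ≈ 4,321.52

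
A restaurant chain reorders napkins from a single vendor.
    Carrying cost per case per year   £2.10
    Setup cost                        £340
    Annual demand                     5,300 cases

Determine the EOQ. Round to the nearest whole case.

Q* = √(2·D·S / H) = √(2·5,300·340 / 2.1) = √1,716,190.5 ≈ 1,310.03

1,310 cases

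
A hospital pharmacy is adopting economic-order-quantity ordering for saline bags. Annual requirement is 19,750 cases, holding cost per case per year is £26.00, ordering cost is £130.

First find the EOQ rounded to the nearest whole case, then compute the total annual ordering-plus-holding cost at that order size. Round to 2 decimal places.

EOQ = √(2DS/H) = √(2 × 19,750 × 130 / 26)
    = √(197,500.00) ≈ 444.41 → Q = 444 cases
Orders/yr = 19,750/444 = 44.482; ordering cost = 44.482 × £130 = £5,782.66
Average inventory = 444/2 = 222; holding cost = 222 × £26 = £5,772.00
Total = £5,782.66 + £5,772.00 = £11,554.66

£11,554.66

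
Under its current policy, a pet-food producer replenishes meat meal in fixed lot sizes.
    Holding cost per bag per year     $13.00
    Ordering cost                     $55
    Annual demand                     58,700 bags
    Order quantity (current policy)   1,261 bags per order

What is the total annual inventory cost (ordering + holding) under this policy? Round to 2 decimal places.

$10,756.77

Ordering: D/Q × S = 58,700/1,261 × $55 = $2,560.27
Holding:  Q/2 × H = 1,261/2 × $13 = $8,196.50
Total = $2,560.27 + $8,196.50 = $10,756.77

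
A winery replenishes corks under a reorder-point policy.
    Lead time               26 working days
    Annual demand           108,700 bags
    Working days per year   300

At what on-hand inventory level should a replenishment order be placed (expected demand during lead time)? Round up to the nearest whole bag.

Daily demand d = 108,700 / 300 = 362.333 bags/day
Demand during lead time = 362.333 × 26 = 9,420.67
Reorder point = 9,420.67 → round up

9,421 bags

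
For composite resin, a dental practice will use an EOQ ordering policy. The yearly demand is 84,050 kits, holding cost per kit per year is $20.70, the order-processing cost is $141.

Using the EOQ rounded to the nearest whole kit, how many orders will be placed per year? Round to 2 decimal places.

Optimal lot size Q* = (2 × 84,050 × $141 / $20.7)^½ ≈ 1,070.06 → Q = 1,070
N = D/Q = 84,050/1,070 ≈ 78.551 orders/yr

78.55 orders per year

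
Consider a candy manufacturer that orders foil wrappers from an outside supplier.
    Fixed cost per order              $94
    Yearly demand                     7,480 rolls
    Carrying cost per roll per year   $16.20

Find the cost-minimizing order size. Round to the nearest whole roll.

Optimal lot size Q* = (2 × 7,480 × $94 / $16.2)^½ ≈ 294.63

295 rolls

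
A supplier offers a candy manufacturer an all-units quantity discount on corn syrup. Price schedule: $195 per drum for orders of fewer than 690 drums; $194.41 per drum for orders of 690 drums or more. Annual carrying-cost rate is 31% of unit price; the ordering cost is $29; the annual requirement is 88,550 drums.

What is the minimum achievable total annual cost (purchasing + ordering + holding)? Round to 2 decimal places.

$17,239,519.32

H₁ = 31%×$195 = $60.4500;  H₂ = 31%×$194.41 = $60.2671
EOQ₁ = √(2×88,550×29/60.4500) = 291.48  (< 690, feasible at tier 1)
EOQ₂ = √(2×88,550×29/60.2671) = 291.92  (< 690 → use Q = 690 at tier-2 price)
TC(tier 1 (EOQ₁), Q≈291.5) = $17,284,870.02
TC(tier 2, Q≈690.0) = $17,239,519.32
Minimum at tier 2: $17,239,519.32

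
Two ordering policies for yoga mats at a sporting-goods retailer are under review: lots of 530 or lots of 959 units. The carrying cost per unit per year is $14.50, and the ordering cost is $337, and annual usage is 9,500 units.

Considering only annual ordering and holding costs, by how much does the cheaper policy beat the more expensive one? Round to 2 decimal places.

For each Q, cost = (D/Q)·S + (Q/2)·H.
TC(530) = (9,500/530)×337 + (530/2)×14.5 = $9,883.07
TC(959) = (9,500/959)×337 + (959/2)×14.5 = $10,291.12
|ΔTC| = |$9,883.07 − $10,291.12| = $408.06

$408.06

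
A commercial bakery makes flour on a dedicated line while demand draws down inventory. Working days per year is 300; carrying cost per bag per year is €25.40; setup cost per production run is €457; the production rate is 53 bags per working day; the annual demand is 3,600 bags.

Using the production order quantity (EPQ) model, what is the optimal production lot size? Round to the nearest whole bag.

Daily demand d = 3,600/300 = 12.000; p = 53; 1 − d/p = 0.77358
EPQ = √(2DS / (H(1 − d/p)))
    = √(2 × 3,600 × 457 / (25.4 × 0.77358)) ≈ 409.22

409 bags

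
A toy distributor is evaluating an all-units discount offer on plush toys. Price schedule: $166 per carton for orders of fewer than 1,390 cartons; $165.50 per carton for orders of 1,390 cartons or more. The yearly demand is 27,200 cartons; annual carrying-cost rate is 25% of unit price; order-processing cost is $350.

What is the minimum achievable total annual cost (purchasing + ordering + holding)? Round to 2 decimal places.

$4,537,204.55

H₁ = 25%×$166 = $41.5000;  H₂ = 25%×$165.50 = $41.3750
EOQ₁ = √(2×27,200×350/41.5000) = 677.34  (< 1,390, feasible at tier 1)
EOQ₂ = √(2×27,200×350/41.3750) = 678.37  (< 1,390 → use Q = 1,390 at tier-2 price)
TC(tier 1 (EOQ₁), Q≈677.3) = $4,543,309.78
TC(tier 2, Q≈1,390.0) = $4,537,204.55
Minimum at tier 2: $4,537,204.55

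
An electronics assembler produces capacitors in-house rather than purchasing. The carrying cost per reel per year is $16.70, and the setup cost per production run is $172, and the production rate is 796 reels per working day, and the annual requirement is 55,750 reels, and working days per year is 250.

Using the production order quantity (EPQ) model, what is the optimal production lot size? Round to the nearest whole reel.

1,263 reels

Daily demand d = 55,750/250 = 223.000; p = 796; 1 − d/p = 0.71985
EPQ = √(2DS / (H(1 − d/p)))
    = √(2 × 55,750 × 172 / (16.7 × 0.71985)) ≈ 1,263.06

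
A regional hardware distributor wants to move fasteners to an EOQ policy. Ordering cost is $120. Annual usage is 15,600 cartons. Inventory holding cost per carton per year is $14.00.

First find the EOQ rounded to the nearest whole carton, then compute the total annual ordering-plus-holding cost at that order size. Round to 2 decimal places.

Q* = √(2·D·S / H) = √(2·15,600·120 / 14) = √267,428.6 ≈ 517.13 → Q = 517 cartons
Orders/yr = 15,600/517 = 30.174; ordering cost = 30.174 × $120 = $3,620.89
Average inventory = 517/2 = 258.5; holding cost = 258.5 × $14 = $3,619.00
Total = $3,620.89 + $3,619.00 = $7,239.89

$7,239.89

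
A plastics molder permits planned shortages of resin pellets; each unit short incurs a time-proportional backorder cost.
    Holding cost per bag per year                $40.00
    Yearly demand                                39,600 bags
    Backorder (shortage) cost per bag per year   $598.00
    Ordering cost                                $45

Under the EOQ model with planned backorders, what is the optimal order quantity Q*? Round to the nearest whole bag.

Q* = √(2DS/H) · √((H + b)/b)
   = √(2 × 39,600 × 45 / 40) · √((40 + 598) / 598)
   = 298.496 × 1.0329 ≈ 308.32

308 bags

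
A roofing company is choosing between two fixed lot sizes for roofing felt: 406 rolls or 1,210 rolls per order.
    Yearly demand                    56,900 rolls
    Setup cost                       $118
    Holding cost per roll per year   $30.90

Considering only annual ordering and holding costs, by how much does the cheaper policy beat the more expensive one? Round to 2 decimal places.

$1,433.29

Annual cost at Q: ordering D·S/Q plus holding Q·H/2.
TC(406) = (56,900/406)×118 + (406/2)×30.9 = $22,810.14
TC(1,210) = (56,900/1,210)×118 + (1,210/2)×30.9 = $24,243.43
Cheaper: Q = 406.  Difference = $1,433.29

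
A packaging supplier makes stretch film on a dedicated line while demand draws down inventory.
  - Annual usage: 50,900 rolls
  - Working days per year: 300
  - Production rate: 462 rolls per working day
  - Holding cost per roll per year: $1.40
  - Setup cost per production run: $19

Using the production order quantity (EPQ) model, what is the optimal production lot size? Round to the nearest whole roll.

1,478 rolls

d = 50,900/300 = 169.6667 rolls/day;  effective holding cost H(1 − d/p) = 1.4·(1 − 169.6667/462) = 0.88586
Q* = √(2DS / H_eff) = √(2·50,900·19 / 0.88586) ≈ 1,477.64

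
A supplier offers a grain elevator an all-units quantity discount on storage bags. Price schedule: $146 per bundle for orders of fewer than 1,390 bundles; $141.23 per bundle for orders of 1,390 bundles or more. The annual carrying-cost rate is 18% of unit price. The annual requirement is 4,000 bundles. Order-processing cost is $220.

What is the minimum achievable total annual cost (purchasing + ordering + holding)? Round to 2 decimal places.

H₁ = 18%×$146 = $26.2800;  H₂ = 18%×$141.23 = $25.4214
EOQ₁ = √(2×4,000×220/26.2800) = 258.79  (< 1,390, feasible at tier 1)
EOQ₂ = √(2×4,000×220/25.4214) = 263.12  (< 1,390 → use Q = 1,390 at tier-2 price)
TC(tier 1 (EOQ₁), Q≈258.8) = $590,800.94
TC(tier 2, Q≈1,390.0) = $583,220.97
Minimum at tier 2: $583,220.97

$583,220.97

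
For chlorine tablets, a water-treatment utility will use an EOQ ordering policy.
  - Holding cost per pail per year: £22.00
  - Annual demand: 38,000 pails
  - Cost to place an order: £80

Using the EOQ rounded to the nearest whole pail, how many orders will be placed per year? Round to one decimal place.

72.2 orders per year

2DS/H = 2·38,000·80/22 = 276,363.64
EOQ = √276,363.64 ≈ 525.70 → Q = 526
Orders per year = D/Q = 38,000 / 526 = 72.243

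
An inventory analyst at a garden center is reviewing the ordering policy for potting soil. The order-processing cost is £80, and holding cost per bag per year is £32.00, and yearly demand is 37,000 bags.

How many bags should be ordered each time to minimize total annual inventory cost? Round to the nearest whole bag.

430 bags

EOQ = √(2DS/H) = √(2 × 37,000 × 80 / 32)
    = √(185,000.00) ≈ 430.12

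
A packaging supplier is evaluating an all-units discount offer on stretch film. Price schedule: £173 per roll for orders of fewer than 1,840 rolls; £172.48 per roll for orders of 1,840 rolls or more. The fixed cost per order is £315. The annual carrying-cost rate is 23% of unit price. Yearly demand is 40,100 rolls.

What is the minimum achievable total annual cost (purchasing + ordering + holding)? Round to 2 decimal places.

H₁ = 23%×£173 = £39.7900;  H₂ = 23%×£172.48 = £39.6704
EOQ₁ = √(2×40,100×315/39.7900) = 796.81  (< 1,840, feasible at tier 1)
EOQ₂ = √(2×40,100×315/39.6704) = 798.01  (< 1,840 → use Q = 1,840 at tier-2 price)
TC(tier 1 (EOQ₁), Q≈796.8) = £6,969,005.12
TC(tier 2, Q≈1,840.0) = £6,959,809.71
Minimum at tier 2: £6,959,809.71

£6,959,809.71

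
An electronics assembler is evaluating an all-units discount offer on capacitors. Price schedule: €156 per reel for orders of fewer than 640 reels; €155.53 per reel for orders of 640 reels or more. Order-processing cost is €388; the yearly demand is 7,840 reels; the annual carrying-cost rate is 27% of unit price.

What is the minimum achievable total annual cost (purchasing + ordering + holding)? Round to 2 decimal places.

H₁ = 27%×€156 = €42.1200;  H₂ = 27%×€155.53 = €41.9931
EOQ₁ = √(2×7,840×388/42.1200) = 380.05  (< 640, feasible at tier 1)
EOQ₂ = √(2×7,840×388/41.9931) = 380.63  (< 640 → use Q = 640 at tier-2 price)
TC(tier 1 (EOQ₁), Q≈380.1) = €1,239,047.85
TC(tier 2, Q≈640.0) = €1,237,545.99
Minimum at tier 2: €1,237,545.99

€1,237,545.99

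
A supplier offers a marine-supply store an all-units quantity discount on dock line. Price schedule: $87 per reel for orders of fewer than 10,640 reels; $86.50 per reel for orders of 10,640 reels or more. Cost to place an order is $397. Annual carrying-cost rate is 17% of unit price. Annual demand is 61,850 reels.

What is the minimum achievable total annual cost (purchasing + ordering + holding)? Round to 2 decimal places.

H₁ = 17%×$87 = $14.7900;  H₂ = 17%×$86.50 = $14.7050
EOQ₁ = √(2×61,850×397/14.7900) = 1,822.20  (< 10,640, feasible at tier 1)
EOQ₂ = √(2×61,850×397/14.7050) = 1,827.46  (< 10,640 → use Q = 10,640 at tier-2 price)
TC(tier 1 (EOQ₁), Q≈1,822.2) = $5,407,900.34
TC(tier 2, Q≈10,640.0) = $5,430,563.35
Minimum at tier 1 (EOQ₁): $5,407,900.34

$5,407,900.34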